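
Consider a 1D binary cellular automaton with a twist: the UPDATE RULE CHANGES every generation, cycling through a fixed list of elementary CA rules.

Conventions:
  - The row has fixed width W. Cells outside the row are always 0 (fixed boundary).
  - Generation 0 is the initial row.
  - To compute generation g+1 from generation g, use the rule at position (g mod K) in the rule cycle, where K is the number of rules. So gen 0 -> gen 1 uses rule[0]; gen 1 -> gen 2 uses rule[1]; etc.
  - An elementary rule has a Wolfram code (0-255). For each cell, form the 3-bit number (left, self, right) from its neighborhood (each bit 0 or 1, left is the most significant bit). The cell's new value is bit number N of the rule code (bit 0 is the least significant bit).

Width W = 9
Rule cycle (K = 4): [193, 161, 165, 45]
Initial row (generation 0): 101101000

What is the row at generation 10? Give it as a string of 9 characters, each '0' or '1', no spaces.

Answer: 100000001

Derivation:
Gen 0: 101101000
Gen 1 (rule 193): 000100011
Gen 2 (rule 161): 110001000
Gen 3 (rule 165): 000101011
Gen 4 (rule 45): 110111110
Gen 5 (rule 193): 010011110
Gen 6 (rule 161): 000001100
Gen 7 (rule 165): 111100001
Gen 8 (rule 45): 100001101
Gen 9 (rule 193): 001100100
Gen 10 (rule 161): 100000001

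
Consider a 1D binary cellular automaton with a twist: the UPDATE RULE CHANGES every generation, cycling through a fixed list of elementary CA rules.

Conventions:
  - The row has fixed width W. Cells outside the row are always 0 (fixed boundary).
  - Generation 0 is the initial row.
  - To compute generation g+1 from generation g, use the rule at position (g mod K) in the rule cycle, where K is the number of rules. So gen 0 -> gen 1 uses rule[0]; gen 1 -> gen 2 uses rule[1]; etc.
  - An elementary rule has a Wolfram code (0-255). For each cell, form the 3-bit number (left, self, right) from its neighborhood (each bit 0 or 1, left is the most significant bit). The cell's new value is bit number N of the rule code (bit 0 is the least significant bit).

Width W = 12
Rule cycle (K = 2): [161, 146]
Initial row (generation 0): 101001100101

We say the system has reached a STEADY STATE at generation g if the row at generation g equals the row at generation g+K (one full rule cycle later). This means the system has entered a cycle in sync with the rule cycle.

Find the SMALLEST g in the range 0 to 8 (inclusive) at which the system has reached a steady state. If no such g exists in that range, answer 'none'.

Gen 0: 101001100101
Gen 1 (rule 161): 010000000010
Gen 2 (rule 146): 101000000101
Gen 3 (rule 161): 010011110010
Gen 4 (rule 146): 101101101101
Gen 5 (rule 161): 010010010010
Gen 6 (rule 146): 101101101101
Gen 7 (rule 161): 010010010010
Gen 8 (rule 146): 101101101101
Gen 9 (rule 161): 010010010010
Gen 10 (rule 146): 101101101101

Answer: 4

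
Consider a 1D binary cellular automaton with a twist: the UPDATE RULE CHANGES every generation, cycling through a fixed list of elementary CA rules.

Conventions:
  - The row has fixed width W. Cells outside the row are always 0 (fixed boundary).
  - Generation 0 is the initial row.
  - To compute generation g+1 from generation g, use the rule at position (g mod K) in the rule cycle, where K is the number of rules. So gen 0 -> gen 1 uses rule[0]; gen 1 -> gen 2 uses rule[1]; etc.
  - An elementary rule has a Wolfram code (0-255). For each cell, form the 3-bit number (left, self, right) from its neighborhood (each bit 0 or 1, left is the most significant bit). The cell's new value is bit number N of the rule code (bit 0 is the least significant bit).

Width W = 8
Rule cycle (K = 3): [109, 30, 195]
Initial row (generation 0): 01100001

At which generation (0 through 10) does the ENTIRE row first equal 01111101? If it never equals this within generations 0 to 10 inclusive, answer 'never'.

Answer: 7

Derivation:
Gen 0: 01100001
Gen 1 (rule 109): 01101101
Gen 2 (rule 30): 11001001
Gen 3 (rule 195): 01010010
Gen 4 (rule 109): 01110010
Gen 5 (rule 30): 11001111
Gen 6 (rule 195): 01010111
Gen 7 (rule 109): 01111101
Gen 8 (rule 30): 11000001
Gen 9 (rule 195): 01011110
Gen 10 (rule 109): 01110010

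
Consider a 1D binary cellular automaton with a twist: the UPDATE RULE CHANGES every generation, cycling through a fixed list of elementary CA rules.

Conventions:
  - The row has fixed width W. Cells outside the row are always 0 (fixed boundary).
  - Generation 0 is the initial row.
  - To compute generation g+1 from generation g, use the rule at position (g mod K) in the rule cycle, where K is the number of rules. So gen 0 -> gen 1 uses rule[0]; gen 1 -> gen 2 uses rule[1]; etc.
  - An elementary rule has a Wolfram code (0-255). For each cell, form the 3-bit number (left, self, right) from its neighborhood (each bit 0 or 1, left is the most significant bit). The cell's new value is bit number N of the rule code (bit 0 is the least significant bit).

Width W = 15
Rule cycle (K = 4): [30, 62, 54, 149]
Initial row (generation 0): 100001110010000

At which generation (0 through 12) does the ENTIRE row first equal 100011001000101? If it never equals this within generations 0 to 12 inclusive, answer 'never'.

Gen 0: 100001110010000
Gen 1 (rule 30): 110011001111000
Gen 2 (rule 62): 101110111000100
Gen 3 (rule 54): 110001000101110
Gen 4 (rule 149): 001101110100101
Gen 5 (rule 30): 011001000111101
Gen 6 (rule 62): 110111101100011
Gen 7 (rule 54): 001000010010100
Gen 8 (rule 149): 101111011010111
Gen 9 (rule 30): 101000010010100
Gen 10 (rule 62): 111100111111110
Gen 11 (rule 54): 000011000000001
Gen 12 (rule 149): 111000111111101

Answer: never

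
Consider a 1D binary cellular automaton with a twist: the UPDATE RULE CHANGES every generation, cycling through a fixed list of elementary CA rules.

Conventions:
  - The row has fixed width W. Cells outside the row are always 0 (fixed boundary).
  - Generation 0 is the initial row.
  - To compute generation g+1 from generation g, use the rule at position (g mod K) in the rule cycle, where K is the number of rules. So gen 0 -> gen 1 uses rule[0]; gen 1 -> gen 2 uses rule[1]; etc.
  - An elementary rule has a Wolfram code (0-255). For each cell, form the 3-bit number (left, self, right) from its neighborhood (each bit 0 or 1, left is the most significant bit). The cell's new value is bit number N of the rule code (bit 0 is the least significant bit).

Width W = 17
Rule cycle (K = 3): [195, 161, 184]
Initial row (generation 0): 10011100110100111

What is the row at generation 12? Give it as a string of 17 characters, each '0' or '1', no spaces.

Gen 0: 10011100110100111
Gen 1 (rule 195): 00101101010001011
Gen 2 (rule 161): 10010010100100100
Gen 3 (rule 184): 01001001010010010
Gen 4 (rule 195): 10010010000100100
Gen 5 (rule 161): 00000000110000001
Gen 6 (rule 184): 00000000101000000
Gen 7 (rule 195): 11111111000011111
Gen 8 (rule 161): 01111110011001110
Gen 9 (rule 184): 01111101010101101
Gen 10 (rule 195): 10111100000000100
Gen 11 (rule 161): 01011001111110001
Gen 12 (rule 184): 00110101111101000

Answer: 00110101111101000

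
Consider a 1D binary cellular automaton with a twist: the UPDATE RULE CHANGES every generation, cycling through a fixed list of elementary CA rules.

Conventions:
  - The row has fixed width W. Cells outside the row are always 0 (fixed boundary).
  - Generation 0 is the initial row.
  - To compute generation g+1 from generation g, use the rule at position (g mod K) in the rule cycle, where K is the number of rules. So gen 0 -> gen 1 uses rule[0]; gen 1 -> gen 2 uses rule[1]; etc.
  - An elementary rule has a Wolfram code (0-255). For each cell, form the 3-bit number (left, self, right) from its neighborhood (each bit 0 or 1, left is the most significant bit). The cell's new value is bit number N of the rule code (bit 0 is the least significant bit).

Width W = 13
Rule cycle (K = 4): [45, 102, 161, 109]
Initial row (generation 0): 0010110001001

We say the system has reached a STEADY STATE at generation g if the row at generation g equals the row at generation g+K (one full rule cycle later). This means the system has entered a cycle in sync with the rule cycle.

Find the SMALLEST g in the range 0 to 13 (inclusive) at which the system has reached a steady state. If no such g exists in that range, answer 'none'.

Answer: none

Derivation:
Gen 0: 0010110001001
Gen 1 (rule 45): 1011100101001
Gen 2 (rule 102): 1100101111011
Gen 3 (rule 161): 0000010110100
Gen 4 (rule 109): 1111011111101
Gen 5 (rule 45): 1000110000011
Gen 6 (rule 102): 1001010000101
Gen 7 (rule 161): 0000100110010
Gen 8 (rule 109): 1110100110010
Gen 9 (rule 45): 1001100100010
Gen 10 (rule 102): 1010101100110
Gen 11 (rule 161): 0101010000000
Gen 12 (rule 109): 0111110111111
Gen 13 (rule 45): 0100001100000
Gen 14 (rule 102): 1100010100000
Gen 15 (rule 161): 0001001001111
Gen 16 (rule 109): 1101001001001
Gen 17 (rule 45): 1011001001001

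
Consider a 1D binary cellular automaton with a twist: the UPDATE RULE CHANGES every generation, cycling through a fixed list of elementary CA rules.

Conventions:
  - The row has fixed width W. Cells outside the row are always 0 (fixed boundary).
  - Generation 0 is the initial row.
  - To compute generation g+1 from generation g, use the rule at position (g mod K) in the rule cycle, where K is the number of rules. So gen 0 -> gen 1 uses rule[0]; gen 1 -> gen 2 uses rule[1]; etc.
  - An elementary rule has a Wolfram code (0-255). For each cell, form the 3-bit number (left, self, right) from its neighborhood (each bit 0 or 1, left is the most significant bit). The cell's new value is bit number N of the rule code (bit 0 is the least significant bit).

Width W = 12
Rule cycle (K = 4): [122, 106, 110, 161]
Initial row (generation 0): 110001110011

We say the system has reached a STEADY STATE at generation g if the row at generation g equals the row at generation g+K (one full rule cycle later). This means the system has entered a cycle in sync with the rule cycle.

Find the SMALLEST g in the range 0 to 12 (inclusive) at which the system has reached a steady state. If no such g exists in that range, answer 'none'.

Gen 0: 110001110011
Gen 1 (rule 122): 111011011111
Gen 2 (rule 106): 101111110001
Gen 3 (rule 110): 111000010011
Gen 4 (rule 161): 010011000000
Gen 5 (rule 122): 101111100000
Gen 6 (rule 106): 011000100000
Gen 7 (rule 110): 111001100000
Gen 8 (rule 161): 010000001111
Gen 9 (rule 122): 101000011001
Gen 10 (rule 106): 010000111010
Gen 11 (rule 110): 110001101110
Gen 12 (rule 161): 000100010100
Gen 13 (rule 122): 001010101010
Gen 14 (rule 106): 010101010100
Gen 15 (rule 110): 111111111100
Gen 16 (rule 161): 011111111001

Answer: none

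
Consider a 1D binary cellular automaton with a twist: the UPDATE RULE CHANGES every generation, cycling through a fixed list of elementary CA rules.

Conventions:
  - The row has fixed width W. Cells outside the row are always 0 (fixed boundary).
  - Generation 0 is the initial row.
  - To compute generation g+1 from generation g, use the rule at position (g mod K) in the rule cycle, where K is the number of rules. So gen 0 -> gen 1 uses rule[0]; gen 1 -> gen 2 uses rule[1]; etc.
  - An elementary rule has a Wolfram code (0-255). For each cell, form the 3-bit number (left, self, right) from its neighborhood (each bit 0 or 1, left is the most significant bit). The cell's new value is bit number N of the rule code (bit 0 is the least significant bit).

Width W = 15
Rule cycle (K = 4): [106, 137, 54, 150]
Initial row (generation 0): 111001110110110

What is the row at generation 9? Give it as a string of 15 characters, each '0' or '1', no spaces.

Gen 0: 111001110110110
Gen 1 (rule 106): 101011011111110
Gen 2 (rule 137): 000010011111100
Gen 3 (rule 54): 000111100000010
Gen 4 (rule 150): 001011010000111
Gen 5 (rule 106): 010111100001101
Gen 6 (rule 137): 000111001101000
Gen 7 (rule 54): 001000110011100
Gen 8 (rule 150): 011101001101010
Gen 9 (rule 106): 110110011110100

Answer: 110110011110100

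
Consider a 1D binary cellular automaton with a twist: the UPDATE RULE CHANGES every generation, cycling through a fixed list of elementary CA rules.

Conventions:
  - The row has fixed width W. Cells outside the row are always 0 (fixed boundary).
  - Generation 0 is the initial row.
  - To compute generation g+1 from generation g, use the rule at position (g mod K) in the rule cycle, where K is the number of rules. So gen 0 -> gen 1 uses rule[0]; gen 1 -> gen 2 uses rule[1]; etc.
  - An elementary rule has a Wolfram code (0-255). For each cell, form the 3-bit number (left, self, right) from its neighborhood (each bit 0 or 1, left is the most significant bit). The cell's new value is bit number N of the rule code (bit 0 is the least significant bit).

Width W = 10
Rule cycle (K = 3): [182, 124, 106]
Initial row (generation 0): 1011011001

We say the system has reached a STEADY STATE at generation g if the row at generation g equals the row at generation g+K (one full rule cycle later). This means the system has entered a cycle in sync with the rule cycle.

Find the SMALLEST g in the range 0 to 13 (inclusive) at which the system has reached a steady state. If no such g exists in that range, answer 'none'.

Answer: none

Derivation:
Gen 0: 1011011001
Gen 1 (rule 182): 1100100111
Gen 2 (rule 124): 1110110101
Gen 3 (rule 106): 1011111010
Gen 4 (rule 182): 1101110111
Gen 5 (rule 124): 1111011101
Gen 6 (rule 106): 1001110110
Gen 7 (rule 182): 1110101001
Gen 8 (rule 124): 1011111101
Gen 9 (rule 106): 0110000110
Gen 10 (rule 182): 1001001001
Gen 11 (rule 124): 1101101101
Gen 12 (rule 106): 1111111110
Gen 13 (rule 182): 0111111101
Gen 14 (rule 124): 0100000111
Gen 15 (rule 106): 1000001101
Gen 16 (rule 182): 1100010011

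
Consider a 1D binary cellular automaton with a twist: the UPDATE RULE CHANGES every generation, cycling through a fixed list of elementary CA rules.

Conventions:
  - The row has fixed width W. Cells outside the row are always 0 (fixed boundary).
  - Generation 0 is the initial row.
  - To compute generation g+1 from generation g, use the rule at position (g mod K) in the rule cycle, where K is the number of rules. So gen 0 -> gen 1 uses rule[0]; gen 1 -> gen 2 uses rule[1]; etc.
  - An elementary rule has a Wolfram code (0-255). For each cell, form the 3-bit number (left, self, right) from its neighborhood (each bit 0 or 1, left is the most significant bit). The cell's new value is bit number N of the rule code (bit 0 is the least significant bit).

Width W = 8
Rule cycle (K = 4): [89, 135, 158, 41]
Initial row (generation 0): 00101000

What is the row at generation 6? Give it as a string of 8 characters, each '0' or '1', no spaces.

Answer: 10110011

Derivation:
Gen 0: 00101000
Gen 1 (rule 89): 10000111
Gen 2 (rule 135): 10111010
Gen 3 (rule 158): 10110011
Gen 4 (rule 41): 01100010
Gen 5 (rule 89): 01111001
Gen 6 (rule 135): 10110011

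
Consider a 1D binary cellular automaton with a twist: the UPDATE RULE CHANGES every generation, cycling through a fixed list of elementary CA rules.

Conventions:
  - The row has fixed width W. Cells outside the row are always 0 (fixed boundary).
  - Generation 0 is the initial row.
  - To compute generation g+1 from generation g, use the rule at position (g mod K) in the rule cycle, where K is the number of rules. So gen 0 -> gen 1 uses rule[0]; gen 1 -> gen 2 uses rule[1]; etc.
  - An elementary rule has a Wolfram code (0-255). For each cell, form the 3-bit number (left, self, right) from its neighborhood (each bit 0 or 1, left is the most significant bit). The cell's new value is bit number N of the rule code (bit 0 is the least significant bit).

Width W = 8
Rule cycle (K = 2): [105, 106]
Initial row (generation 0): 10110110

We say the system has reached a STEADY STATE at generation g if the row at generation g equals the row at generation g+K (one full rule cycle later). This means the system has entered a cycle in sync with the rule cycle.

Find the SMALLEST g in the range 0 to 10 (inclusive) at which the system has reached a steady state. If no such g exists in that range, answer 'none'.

Answer: none

Derivation:
Gen 0: 10110110
Gen 1 (rule 105): 01111110
Gen 2 (rule 106): 11000010
Gen 3 (rule 105): 11011000
Gen 4 (rule 106): 11111000
Gen 5 (rule 105): 10001011
Gen 6 (rule 106): 00010111
Gen 7 (rule 105): 11001101
Gen 8 (rule 106): 11011110
Gen 9 (rule 105): 11110010
Gen 10 (rule 106): 10010100
Gen 11 (rule 105): 00001001
Gen 12 (rule 106): 00010010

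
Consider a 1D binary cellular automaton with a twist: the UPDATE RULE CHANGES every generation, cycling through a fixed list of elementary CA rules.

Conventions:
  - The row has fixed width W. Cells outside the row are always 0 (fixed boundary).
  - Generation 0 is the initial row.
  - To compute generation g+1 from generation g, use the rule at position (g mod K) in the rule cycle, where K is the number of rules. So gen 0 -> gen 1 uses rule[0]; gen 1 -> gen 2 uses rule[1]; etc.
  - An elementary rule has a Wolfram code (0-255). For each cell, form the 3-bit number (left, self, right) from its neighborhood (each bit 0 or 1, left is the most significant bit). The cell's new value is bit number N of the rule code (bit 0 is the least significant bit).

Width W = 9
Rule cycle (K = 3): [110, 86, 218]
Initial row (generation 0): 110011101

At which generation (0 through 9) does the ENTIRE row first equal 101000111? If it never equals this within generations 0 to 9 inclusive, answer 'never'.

Gen 0: 110011101
Gen 1 (rule 110): 110110111
Gen 2 (rule 86): 010010001
Gen 3 (rule 218): 101101010
Gen 4 (rule 110): 111111110
Gen 5 (rule 86): 000000011
Gen 6 (rule 218): 000000111
Gen 7 (rule 110): 000001101
Gen 8 (rule 86): 000010101
Gen 9 (rule 218): 000100000

Answer: never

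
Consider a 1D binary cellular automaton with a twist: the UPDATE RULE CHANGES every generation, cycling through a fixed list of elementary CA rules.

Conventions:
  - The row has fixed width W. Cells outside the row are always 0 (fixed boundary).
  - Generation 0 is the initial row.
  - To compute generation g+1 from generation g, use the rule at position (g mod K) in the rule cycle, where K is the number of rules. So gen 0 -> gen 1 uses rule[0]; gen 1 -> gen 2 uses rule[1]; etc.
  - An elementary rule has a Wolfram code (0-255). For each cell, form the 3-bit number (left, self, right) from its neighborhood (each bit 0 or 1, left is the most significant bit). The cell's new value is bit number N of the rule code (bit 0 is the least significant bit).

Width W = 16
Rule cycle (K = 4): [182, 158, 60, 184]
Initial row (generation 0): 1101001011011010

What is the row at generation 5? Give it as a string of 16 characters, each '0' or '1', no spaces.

Gen 0: 1101001011011010
Gen 1 (rule 182): 0011111100100111
Gen 2 (rule 158): 0111111011111110
Gen 3 (rule 60): 0100000110000001
Gen 4 (rule 184): 0010000101000000
Gen 5 (rule 182): 0111001111100000

Answer: 0111001111100000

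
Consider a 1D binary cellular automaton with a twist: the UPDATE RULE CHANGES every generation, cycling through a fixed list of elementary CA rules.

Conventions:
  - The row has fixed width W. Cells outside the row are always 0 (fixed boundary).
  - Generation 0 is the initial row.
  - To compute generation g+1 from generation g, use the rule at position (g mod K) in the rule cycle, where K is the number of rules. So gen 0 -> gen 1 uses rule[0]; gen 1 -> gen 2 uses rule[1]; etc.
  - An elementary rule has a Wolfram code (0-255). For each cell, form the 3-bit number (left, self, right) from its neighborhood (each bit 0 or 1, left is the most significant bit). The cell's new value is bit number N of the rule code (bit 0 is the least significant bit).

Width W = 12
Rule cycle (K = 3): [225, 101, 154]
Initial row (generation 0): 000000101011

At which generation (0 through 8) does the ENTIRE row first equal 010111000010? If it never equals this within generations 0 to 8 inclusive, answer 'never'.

Gen 0: 000000101011
Gen 1 (rule 225): 111110010101
Gen 2 (rule 101): 000010011111
Gen 3 (rule 154): 000101111110
Gen 4 (rule 225): 110010111110
Gen 5 (rule 101): 010011000010
Gen 6 (rule 154): 101110100101
Gen 7 (rule 225): 010111000010
Gen 8 (rule 101): 011001011010

Answer: 7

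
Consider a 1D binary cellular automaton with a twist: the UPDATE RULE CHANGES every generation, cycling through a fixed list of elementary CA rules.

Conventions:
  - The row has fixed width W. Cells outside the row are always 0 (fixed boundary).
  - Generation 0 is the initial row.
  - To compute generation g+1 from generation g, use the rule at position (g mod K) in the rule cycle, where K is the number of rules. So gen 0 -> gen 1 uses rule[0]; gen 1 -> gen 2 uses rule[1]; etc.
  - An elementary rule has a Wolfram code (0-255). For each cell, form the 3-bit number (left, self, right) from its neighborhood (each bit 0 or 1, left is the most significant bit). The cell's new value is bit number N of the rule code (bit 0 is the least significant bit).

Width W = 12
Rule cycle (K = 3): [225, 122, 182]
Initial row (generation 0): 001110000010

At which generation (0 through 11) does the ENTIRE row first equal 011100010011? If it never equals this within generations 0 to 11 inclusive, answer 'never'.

Gen 0: 001110000010
Gen 1 (rule 225): 100110111000
Gen 2 (rule 122): 011111101100
Gen 3 (rule 182): 101111010010
Gen 4 (rule 225): 010111100000
Gen 5 (rule 122): 101100110000
Gen 6 (rule 182): 110011001000
Gen 7 (rule 225): 010001000011
Gen 8 (rule 122): 101010100111
Gen 9 (rule 182): 111111111010
Gen 10 (rule 225): 011111111100
Gen 11 (rule 122): 110000000110

Answer: never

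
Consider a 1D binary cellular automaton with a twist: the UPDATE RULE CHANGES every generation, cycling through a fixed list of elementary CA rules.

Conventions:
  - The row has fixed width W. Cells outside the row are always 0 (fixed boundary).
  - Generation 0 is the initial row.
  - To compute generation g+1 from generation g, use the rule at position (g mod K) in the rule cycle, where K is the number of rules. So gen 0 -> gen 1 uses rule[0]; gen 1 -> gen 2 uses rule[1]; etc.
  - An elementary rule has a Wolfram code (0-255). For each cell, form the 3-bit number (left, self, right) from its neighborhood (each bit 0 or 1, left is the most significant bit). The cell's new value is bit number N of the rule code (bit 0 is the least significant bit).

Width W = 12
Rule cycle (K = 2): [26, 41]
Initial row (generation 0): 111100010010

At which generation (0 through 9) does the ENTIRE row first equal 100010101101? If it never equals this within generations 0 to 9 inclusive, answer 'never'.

Gen 0: 111100010010
Gen 1 (rule 26): 100010101101
Gen 2 (rule 41): 001001011010
Gen 3 (rule 26): 010110010001
Gen 4 (rule 41): 001100000100
Gen 5 (rule 26): 011010001010
Gen 6 (rule 41): 010100100100
Gen 7 (rule 26): 100011011010
Gen 8 (rule 41): 001010110100
Gen 9 (rule 26): 010000100010

Answer: 1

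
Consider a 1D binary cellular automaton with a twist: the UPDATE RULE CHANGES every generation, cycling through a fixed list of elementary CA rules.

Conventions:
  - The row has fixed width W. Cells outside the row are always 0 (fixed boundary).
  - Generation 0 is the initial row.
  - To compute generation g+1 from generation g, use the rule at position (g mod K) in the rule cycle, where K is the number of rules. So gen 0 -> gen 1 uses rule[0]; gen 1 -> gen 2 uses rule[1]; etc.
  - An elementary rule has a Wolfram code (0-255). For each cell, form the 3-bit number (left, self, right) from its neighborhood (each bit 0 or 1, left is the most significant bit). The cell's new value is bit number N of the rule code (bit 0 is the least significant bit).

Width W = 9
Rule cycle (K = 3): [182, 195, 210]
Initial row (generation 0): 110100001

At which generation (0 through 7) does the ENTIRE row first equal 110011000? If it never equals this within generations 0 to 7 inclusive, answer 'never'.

Gen 0: 110100001
Gen 1 (rule 182): 001110011
Gen 2 (rule 195): 110110101
Gen 3 (rule 210): 010010000
Gen 4 (rule 182): 111111000
Gen 5 (rule 195): 011111011
Gen 6 (rule 210): 101111001
Gen 7 (rule 182): 110110111

Answer: never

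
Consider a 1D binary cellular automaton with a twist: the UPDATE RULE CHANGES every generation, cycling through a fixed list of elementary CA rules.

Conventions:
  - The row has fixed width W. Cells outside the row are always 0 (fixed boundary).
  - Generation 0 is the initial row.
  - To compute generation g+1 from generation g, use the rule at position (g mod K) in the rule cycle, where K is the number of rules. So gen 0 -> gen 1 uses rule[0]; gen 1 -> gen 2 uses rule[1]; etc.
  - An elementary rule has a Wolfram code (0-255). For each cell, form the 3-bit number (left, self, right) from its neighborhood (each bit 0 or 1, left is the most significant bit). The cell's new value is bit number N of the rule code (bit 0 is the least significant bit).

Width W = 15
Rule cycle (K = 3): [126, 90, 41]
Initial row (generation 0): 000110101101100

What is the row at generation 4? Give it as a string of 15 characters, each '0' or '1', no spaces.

Gen 0: 000110101101100
Gen 1 (rule 126): 001111111111110
Gen 2 (rule 90): 011000000000011
Gen 3 (rule 41): 010011111111010
Gen 4 (rule 126): 111110000001111

Answer: 111110000001111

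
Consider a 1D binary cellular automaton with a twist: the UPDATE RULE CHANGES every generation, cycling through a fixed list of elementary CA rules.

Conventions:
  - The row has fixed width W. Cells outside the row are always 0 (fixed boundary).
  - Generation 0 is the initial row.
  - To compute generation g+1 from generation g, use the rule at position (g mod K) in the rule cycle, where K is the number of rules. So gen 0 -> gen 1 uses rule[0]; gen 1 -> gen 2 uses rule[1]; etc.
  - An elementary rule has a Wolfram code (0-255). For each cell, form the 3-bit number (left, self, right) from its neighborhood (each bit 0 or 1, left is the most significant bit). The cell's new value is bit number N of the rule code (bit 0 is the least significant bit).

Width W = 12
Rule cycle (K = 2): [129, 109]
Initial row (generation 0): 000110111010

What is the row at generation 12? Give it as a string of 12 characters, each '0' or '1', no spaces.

Gen 0: 000110111010
Gen 1 (rule 129): 110000010000
Gen 2 (rule 109): 110111010111
Gen 3 (rule 129): 000010000010
Gen 4 (rule 109): 111010111010
Gen 5 (rule 129): 010000010000
Gen 6 (rule 109): 010111010111
Gen 7 (rule 129): 000010000010
Gen 8 (rule 109): 111010111010
Gen 9 (rule 129): 010000010000
Gen 10 (rule 109): 010111010111
Gen 11 (rule 129): 000010000010
Gen 12 (rule 109): 111010111010

Answer: 111010111010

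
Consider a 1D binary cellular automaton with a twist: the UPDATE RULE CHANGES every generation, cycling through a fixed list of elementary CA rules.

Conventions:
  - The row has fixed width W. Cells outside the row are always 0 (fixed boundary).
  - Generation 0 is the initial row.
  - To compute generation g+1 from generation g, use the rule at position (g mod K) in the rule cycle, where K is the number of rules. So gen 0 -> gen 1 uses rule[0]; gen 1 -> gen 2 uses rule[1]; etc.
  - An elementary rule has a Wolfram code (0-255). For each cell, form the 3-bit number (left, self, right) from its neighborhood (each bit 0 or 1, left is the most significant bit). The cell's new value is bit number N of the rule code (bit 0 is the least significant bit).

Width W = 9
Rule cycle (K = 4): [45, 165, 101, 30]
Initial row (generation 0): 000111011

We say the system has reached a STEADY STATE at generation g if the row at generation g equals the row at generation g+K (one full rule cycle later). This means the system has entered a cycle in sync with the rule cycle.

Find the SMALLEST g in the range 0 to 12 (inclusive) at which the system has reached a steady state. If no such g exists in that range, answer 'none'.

Answer: 12

Derivation:
Gen 0: 000111011
Gen 1 (rule 45): 110100110
Gen 2 (rule 165): 001100000
Gen 3 (rule 101): 100101111
Gen 4 (rule 30): 111101000
Gen 5 (rule 45): 100011011
Gen 6 (rule 165): 101000100
Gen 7 (rule 101): 111010101
Gen 8 (rule 30): 100010101
Gen 9 (rule 45): 101011111
Gen 10 (rule 165): 111101110
Gen 11 (rule 101): 000110010
Gen 12 (rule 30): 001101111
Gen 13 (rule 45): 101011000
Gen 14 (rule 165): 111100011
Gen 15 (rule 101): 000101001
Gen 16 (rule 30): 001101111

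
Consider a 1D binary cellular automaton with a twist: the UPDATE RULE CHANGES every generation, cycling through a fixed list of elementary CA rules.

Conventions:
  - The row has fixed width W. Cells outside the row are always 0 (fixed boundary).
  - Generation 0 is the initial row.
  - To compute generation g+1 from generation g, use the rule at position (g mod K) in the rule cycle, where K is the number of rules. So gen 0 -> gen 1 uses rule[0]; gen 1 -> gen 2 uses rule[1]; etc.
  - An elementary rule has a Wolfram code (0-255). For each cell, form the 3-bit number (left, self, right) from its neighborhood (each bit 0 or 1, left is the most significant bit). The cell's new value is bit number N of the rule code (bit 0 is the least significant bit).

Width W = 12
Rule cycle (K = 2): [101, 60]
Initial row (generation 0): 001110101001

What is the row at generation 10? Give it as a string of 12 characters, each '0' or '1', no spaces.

Gen 0: 001110101001
Gen 1 (rule 101): 100011111001
Gen 2 (rule 60): 110010000101
Gen 3 (rule 101): 010010110111
Gen 4 (rule 60): 011011101100
Gen 5 (rule 101): 001100110101
Gen 6 (rule 60): 001010101111
Gen 7 (rule 101): 101111110001
Gen 8 (rule 60): 111000001001
Gen 9 (rule 101): 001011101001
Gen 10 (rule 60): 001110011101

Answer: 001110011101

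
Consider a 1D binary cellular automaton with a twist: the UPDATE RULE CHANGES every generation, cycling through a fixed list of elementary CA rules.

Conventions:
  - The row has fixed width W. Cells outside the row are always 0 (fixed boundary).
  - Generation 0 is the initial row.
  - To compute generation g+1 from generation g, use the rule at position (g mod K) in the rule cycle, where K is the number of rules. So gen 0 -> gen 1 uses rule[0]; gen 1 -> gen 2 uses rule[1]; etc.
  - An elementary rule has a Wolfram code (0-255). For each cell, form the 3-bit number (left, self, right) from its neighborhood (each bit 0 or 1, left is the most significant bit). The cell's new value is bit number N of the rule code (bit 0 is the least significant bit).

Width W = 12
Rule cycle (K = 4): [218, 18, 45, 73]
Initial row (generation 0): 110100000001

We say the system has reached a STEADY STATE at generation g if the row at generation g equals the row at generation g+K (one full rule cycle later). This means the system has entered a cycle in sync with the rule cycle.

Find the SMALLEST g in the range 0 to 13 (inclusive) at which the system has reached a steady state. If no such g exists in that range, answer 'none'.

Answer: 6

Derivation:
Gen 0: 110100000001
Gen 1 (rule 218): 110010000010
Gen 2 (rule 18): 001101000101
Gen 3 (rule 45): 101011010111
Gen 4 (rule 73): 000011000101
Gen 5 (rule 218): 000111101000
Gen 6 (rule 18): 001000000100
Gen 7 (rule 45): 101011110101
Gen 8 (rule 73): 000010010000
Gen 9 (rule 218): 000101101000
Gen 10 (rule 18): 001000000100
Gen 11 (rule 45): 101011110101
Gen 12 (rule 73): 000010010000
Gen 13 (rule 218): 000101101000
Gen 14 (rule 18): 001000000100
Gen 15 (rule 45): 101011110101
Gen 16 (rule 73): 000010010000
Gen 17 (rule 218): 000101101000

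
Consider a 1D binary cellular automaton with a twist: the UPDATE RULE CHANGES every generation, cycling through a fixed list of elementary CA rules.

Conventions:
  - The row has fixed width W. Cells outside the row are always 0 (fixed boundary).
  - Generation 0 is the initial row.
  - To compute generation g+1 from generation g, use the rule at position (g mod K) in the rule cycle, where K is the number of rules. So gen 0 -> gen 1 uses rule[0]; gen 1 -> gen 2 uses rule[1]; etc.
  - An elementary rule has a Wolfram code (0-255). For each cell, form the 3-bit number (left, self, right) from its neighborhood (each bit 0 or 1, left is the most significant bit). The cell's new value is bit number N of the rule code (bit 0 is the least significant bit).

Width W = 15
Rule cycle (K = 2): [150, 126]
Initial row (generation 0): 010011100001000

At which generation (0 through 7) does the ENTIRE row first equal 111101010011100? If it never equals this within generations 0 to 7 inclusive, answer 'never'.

Gen 0: 010011100001000
Gen 1 (rule 150): 111101010011100
Gen 2 (rule 126): 100111111110110
Gen 3 (rule 150): 111011111100001
Gen 4 (rule 126): 101110000110011
Gen 5 (rule 150): 100101001001100
Gen 6 (rule 126): 111111111111110
Gen 7 (rule 150): 011111111111101

Answer: 1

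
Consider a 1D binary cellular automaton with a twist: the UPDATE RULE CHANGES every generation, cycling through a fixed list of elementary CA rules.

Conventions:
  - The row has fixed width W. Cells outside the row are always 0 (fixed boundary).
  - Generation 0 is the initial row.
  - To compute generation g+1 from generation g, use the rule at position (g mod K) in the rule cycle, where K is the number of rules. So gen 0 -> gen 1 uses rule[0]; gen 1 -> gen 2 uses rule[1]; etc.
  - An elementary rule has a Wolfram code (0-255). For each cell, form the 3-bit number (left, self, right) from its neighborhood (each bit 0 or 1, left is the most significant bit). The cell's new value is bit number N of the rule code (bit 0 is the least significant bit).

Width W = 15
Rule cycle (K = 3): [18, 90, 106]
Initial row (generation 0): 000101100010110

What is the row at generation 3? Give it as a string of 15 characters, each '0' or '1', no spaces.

Answer: 101001000100100

Derivation:
Gen 0: 000101100010110
Gen 1 (rule 18): 001000010100001
Gen 2 (rule 90): 010100100010010
Gen 3 (rule 106): 101001000100100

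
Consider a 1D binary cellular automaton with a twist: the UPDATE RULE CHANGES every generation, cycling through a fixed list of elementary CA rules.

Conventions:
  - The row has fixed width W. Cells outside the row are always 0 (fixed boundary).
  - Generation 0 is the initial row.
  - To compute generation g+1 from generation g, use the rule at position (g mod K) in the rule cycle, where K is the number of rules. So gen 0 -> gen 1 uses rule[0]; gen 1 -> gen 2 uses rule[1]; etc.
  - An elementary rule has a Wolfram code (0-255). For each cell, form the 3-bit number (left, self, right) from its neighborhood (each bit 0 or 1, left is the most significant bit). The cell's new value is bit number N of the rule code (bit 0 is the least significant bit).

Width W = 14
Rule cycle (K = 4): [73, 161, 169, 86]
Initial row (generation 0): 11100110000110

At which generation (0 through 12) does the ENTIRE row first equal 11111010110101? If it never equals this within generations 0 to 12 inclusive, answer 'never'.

Answer: never

Derivation:
Gen 0: 11100110000110
Gen 1 (rule 73): 10100110110110
Gen 2 (rule 161): 01000001001000
Gen 3 (rule 169): 00011100000011
Gen 4 (rule 86): 00100110000101
Gen 5 (rule 73): 10000110110000
Gen 6 (rule 161): 00110001000111
Gen 7 (rule 169): 10100100010110
Gen 8 (rule 86): 10111110110011
Gen 9 (rule 73): 00100010110011
Gen 10 (rule 161): 10001001000000
Gen 11 (rule 169): 00100000011111
Gen 12 (rule 86): 01110000100001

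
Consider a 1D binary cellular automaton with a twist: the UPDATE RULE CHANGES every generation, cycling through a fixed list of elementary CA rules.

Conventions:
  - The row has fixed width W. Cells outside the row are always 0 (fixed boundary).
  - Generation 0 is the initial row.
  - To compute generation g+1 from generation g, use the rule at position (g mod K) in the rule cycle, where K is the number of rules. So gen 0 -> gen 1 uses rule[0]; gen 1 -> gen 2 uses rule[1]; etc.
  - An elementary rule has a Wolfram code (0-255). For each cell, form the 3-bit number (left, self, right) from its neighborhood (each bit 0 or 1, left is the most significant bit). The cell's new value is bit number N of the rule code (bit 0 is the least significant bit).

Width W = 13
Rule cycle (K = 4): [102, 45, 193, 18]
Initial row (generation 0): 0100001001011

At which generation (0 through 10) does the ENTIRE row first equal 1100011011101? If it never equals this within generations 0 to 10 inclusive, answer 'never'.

Answer: 1

Derivation:
Gen 0: 0100001001011
Gen 1 (rule 102): 1100011011101
Gen 2 (rule 45): 1001010110011
Gen 3 (rule 193): 0000000010001
Gen 4 (rule 18): 0000000101010
Gen 5 (rule 102): 0000001111110
Gen 6 (rule 45): 1111101000000
Gen 7 (rule 193): 0111100011111
Gen 8 (rule 18): 1000010100000
Gen 9 (rule 102): 1000111100000
Gen 10 (rule 45): 1010100001111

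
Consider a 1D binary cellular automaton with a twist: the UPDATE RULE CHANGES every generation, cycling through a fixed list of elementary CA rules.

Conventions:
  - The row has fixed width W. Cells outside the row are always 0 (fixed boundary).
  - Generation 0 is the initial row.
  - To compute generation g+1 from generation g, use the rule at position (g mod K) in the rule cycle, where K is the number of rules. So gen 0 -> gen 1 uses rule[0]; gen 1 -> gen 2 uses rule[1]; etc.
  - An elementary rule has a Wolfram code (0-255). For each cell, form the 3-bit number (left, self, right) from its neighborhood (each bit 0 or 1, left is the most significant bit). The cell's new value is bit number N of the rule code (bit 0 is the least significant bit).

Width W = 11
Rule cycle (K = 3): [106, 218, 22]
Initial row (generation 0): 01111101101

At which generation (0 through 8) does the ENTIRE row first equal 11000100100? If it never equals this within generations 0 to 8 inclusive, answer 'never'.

Answer: never

Derivation:
Gen 0: 01111101101
Gen 1 (rule 106): 11000111110
Gen 2 (rule 218): 11101111111
Gen 3 (rule 22): 00000000000
Gen 4 (rule 106): 00000000000
Gen 5 (rule 218): 00000000000
Gen 6 (rule 22): 00000000000
Gen 7 (rule 106): 00000000000
Gen 8 (rule 218): 00000000000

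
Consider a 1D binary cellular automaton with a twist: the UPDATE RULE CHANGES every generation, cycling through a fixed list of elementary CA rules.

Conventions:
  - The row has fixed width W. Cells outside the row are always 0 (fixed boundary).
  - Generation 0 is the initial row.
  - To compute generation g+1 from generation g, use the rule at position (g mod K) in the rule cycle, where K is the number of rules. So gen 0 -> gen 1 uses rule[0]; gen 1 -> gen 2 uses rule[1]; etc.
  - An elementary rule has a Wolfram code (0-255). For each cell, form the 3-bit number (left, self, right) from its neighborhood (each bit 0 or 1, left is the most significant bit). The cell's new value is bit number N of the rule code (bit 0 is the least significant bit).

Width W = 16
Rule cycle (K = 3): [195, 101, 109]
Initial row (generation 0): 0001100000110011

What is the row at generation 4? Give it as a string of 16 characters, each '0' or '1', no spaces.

Gen 0: 0001100000110011
Gen 1 (rule 195): 1110101111010101
Gen 2 (rule 101): 0011110001111111
Gen 3 (rule 109): 1010010101000001
Gen 4 (rule 195): 0000100000011110

Answer: 0000100000011110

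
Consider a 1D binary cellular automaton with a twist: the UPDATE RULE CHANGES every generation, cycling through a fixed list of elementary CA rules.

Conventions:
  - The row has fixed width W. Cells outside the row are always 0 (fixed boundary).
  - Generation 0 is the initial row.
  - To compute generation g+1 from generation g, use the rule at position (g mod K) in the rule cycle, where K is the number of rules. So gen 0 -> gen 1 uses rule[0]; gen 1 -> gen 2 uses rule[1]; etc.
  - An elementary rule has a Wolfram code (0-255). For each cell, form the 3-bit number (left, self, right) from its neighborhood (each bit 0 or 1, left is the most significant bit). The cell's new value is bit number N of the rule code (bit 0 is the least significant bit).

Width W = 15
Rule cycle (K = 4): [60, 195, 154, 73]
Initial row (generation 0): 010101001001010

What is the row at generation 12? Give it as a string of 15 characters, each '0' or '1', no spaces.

Gen 0: 010101001001010
Gen 1 (rule 60): 011111101101111
Gen 2 (rule 195): 101111100100111
Gen 3 (rule 154): 001111011011110
Gen 4 (rule 73): 101001011010010
Gen 5 (rule 60): 111101110111011
Gen 6 (rule 195): 011100110011001
Gen 7 (rule 154): 111011101110110
Gen 8 (rule 73): 101010101010110
Gen 9 (rule 60): 111111111111101
Gen 10 (rule 195): 011111111111100
Gen 11 (rule 154): 111111111111010
Gen 12 (rule 73): 100000000001000

Answer: 100000000001000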